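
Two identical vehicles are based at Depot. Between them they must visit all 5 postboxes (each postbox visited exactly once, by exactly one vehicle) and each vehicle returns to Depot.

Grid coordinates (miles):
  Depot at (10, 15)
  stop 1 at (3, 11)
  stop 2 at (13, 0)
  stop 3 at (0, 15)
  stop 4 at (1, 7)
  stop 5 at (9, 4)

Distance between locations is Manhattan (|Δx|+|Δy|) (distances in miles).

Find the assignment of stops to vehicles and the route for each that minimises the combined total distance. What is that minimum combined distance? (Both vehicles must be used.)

74 miles — the smallest possible combined total.

There are 2^4 − 1 = 15 ways to divide the 5 stops into two non-empty groups. For each, the best each vehicle can do is its own shortest tour through its group:
  {stop 1} + {stop 2, stop 3, stop 4, stop 5}: 22 + 56 = 78
  {stop 2} + {stop 1, stop 3, stop 4, stop 5}: 36 + 46 = 82
  {stop 1, stop 2} + {stop 3, stop 4, stop 5}: 50 + 42 = 92
  {stop 3} + {stop 1, stop 2, stop 4, stop 5}: 20 + 54 = 74
  {stop 1, stop 3} + {stop 2, stop 4, stop 5}: 28 + 54 = 82
  {stop 2, stop 3} + {stop 1, stop 4, stop 5}: 56 + 40 = 96
  … (15 splits in total)
Best: vehicle 1 Depot → stop 3 → Depot = 20; vehicle 2 Depot → stop 1 → stop 4 → stop 5 → stop 2 → Depot = 54; combined 74.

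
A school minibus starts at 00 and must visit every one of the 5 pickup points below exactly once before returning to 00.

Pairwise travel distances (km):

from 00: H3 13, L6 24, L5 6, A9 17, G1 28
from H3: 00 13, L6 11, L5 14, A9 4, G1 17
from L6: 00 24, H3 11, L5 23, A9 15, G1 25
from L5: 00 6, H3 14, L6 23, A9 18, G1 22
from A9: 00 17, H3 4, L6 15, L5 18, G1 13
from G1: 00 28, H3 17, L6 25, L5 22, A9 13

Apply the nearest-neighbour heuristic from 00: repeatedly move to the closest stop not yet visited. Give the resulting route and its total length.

Nearest-neighbour total = 86 km; route 00 → L5 → H3 → A9 → G1 → L6 → 00.

At 00 the remaining stops are L5 6, H3 13, A9 17, L6 24, G1 28; go to L5.
At L5 the remaining stops are H3 14, A9 18, G1 22, L6 23; go to H3.
At H3 the remaining stops are A9 4, L6 11, G1 17; go to A9.
At A9 the remaining stops are G1 13, L6 15; go to G1.
At G1 the remaining stops are L6 25; go to L6.
Return L6→00: 24.
Total = 6 + 14 + 4 + 13 + 25 + 24 = 86.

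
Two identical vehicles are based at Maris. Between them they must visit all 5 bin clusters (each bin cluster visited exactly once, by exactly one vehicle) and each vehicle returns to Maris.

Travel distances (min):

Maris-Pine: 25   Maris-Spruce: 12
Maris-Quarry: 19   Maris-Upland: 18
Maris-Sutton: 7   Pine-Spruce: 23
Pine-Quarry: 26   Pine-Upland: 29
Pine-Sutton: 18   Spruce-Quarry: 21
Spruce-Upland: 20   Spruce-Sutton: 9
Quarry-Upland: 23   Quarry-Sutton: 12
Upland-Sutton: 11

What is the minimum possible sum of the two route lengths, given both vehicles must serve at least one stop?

Check every non-empty split of the stops between the two vehicles; for each half take its own optimal tour:
  {Pine} + {Spruce, Quarry, Upland, Sutton}: 50 + 74 = 124
  {Spruce} + {Pine, Quarry, Upland, Sutton}: 24 + 92 = 116
  {Pine, Spruce} + {Quarry, Upland, Sutton}: 60 + 60 = 120
  {Quarry} + {Pine, Spruce, Upland, Sutton}: 38 + 82 = 120
  {Pine, Quarry} + {Spruce, Upland, Sutton}: 70 + 50 = 120
  {Spruce, Quarry} + {Pine, Upland, Sutton}: 52 + 72 = 124
  … (15 splits in total)
Best: vehicle 1 Maris → Spruce → Maris = 24; vehicle 2 Maris → Pine → Quarry → Upland → Sutton → Maris = 92; combined 116.

116 min — the smallest possible combined total.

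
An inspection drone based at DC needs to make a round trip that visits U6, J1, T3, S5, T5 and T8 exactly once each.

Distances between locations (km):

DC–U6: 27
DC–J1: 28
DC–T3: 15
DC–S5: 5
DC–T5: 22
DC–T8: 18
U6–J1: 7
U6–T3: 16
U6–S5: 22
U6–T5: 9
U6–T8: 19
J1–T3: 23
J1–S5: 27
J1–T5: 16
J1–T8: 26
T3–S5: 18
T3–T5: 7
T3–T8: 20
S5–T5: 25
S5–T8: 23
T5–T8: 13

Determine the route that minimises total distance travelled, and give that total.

Shortest round trip = 90 km.

There are 360 distinct closed tours to check (reversals are equivalent).
DC-U6-J1-T3-S5-T5-T8-DC: 27+7+23+18+25+13+18 = 131
DC-U6-J1-T3-S5-T8-T5-DC: 27+7+23+18+23+13+22 = 133
DC-U6-J1-T3-T5-S5-T8-DC: 27+7+23+7+25+23+18 = 130
DC-U6-J1-T3-T5-T8-S5-DC: 27+7+23+7+13+23+5 = 105
DC-U6-J1-T3-T8-S5-T5-DC: 27+7+23+20+23+25+22 = 147
DC-U6-J1-T3-T8-T5-S5-DC: 27+7+23+20+13+25+5 = 120
DC-U6-J1-S5-T3-T5-T8-DC: 27+7+27+18+7+13+18 = 117
DC-U6-J1-S5-T3-T8-T5-DC: 27+7+27+18+20+13+22 = 134
… (352 more)
DC-S5-T3-T5-U6-J1-T8-DC: 5+18+7+9+7+26+18 = 90  ← best
The minimum is 90.
One optimal route: DC → S5 → T3 → T5 → U6 → J1 → T8 → DC (or its reverse).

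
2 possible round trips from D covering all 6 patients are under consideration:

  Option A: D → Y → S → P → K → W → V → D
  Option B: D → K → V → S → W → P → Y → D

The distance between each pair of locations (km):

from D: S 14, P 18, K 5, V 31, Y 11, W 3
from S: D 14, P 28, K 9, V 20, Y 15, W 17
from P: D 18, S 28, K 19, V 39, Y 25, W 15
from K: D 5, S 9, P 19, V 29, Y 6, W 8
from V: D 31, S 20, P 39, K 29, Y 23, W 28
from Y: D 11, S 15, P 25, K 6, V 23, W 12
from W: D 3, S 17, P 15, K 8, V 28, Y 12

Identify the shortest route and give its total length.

Shortest is Option B, total 122 km.

Option A: 11 + 15 + 28 + 19 + 8 + 28 + 31 = 140
Option B: 5 + 29 + 20 + 17 + 15 + 25 + 11 = 122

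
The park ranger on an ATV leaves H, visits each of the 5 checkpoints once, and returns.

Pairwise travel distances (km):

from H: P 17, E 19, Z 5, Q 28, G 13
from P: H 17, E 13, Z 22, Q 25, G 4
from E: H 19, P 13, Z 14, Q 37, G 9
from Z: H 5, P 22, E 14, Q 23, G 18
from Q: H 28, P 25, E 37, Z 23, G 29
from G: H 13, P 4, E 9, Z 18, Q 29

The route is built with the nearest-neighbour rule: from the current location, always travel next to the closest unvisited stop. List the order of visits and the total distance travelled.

H → [Z:5 / G:13 / P:17 / E:19 / Q:28] → Z (5)
Z → [E:14 / G:18 / P:22 / Q:23] → E (14)
E → [G:9 / P:13 / Q:37] → G (9)
G → [P:4 / Q:29] → P (4)
P → [Q:25] → Q (25)
Return Q→H: 28.
Total = 5 + 14 + 9 + 4 + 25 + 28 = 85.

Nearest-neighbour total = 85 km; route H → Z → E → G → P → Q → H.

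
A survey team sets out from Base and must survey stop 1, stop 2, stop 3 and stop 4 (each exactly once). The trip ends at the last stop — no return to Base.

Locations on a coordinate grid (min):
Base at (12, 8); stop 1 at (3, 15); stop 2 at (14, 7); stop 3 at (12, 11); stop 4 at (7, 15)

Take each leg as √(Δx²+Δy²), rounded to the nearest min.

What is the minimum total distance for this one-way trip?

There are 4! = 24 possible orderings.
Base→stop 1→stop 2→stop 3→stop 4: 11+14+4+6 = 35
Base→stop 1→stop 2→stop 4→stop 3: 11+14+11+6 = 42
Base→stop 1→stop 3→stop 2→stop 4: 11+10+4+11 = 36
Base→stop 1→stop 3→stop 4→stop 2: 11+10+6+11 = 38
Base→stop 1→stop 4→stop 2→stop 3: 11+4+11+4 = 30
Base→stop 1→stop 4→stop 3→stop 2: 11+4+6+4 = 25
Base→stop 2→stop 1→stop 3→stop 4: 2+14+10+6 = 32
Base→stop 2→stop 1→stop 4→stop 3: 2+14+4+6 = 26
Base→stop 2→stop 3→stop 1→stop 4: 2+4+10+4 = 20
Base→stop 2→stop 3→stop 4→stop 1: 2+4+6+4 = 16
Base→stop 2→stop 4→stop 1→stop 3: 2+11+4+10 = 27
Base→stop 2→stop 4→stop 3→stop 1: 2+11+6+10 = 29
Base→stop 3→stop 1→stop 2→stop 4: 3+10+14+11 = 38
Base→stop 3→stop 1→stop 4→stop 2: 3+10+4+11 = 28
… (10 more)
The minimum is 16.
One shortest path: Base → stop 2 → stop 3 → stop 4 → stop 1.

Minimum one-way distance = 16 min.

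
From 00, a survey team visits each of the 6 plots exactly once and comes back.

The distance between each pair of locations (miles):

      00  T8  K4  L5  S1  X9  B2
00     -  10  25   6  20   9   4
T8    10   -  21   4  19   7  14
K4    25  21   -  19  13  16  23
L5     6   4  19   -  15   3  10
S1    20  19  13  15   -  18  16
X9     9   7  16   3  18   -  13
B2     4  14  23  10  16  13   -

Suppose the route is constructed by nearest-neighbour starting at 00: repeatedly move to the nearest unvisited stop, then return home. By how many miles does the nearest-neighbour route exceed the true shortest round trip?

00: B2=4, L5=6, X9=9, T8=10, S1=20, K4=25 ⇒ B2
B2: L5=10, X9=13, T8=14, S1=16, K4=23 ⇒ L5
L5: X9=3, T8=4, S1=15, K4=19 ⇒ X9
X9: T8=7, K4=16, S1=18 ⇒ T8
T8: S1=19, K4=21 ⇒ S1
S1: K4=13 ⇒ K4
NN route 00 → B2 → L5 → X9 → T8 → S1 → K4 → 00 costs 81.
Optimal: 00 → T8 → L5 → X9 → K4 → S1 → B2 → 00 costs 66 (by enumerating all 360 distinct tours).
Excess = 81 − 66 = 15.

The nearest-neighbour route is 15 miles longer than optimal.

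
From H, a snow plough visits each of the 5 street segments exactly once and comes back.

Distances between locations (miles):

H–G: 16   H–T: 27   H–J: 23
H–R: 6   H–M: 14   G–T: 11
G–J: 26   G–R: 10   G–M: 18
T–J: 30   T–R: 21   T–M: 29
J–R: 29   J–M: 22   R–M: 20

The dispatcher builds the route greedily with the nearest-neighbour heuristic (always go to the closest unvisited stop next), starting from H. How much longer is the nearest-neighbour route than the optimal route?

The nearest-neighbour route is 8 miles longer than optimal.

From H: R=6, M=14, G=16, J=23, T=27 → choose R (6).
From R: G=10, M=20, T=21, J=29 → choose G (10).
From G: T=11, M=18, J=26 → choose T (11).
From T: M=29, J=30 → choose M (29).
From M: J=22 → choose J (22).
NN route H → R → G → T → M → J → H costs 101.
Optimal: H → R → G → T → J → M → H costs 93 (by enumerating all 60 distinct tours).
Excess = 101 − 93 = 8.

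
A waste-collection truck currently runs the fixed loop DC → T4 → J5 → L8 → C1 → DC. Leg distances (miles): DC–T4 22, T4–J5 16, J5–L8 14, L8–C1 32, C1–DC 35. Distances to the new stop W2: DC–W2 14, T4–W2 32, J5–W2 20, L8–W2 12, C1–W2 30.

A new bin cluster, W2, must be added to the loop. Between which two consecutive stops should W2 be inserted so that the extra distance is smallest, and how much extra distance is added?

Minimum extra distance: 9 miles, inserting W2 between C1 and DC.

Insertion cost between consecutive stops i–j is d(i,W2) + d(W2,j) − d(i,j):
  between DC and T4: 14 + 32 − 22 = 24
  between T4 and J5: 32 + 20 − 16 = 36
  between J5 and L8: 20 + 12 − 14 = 18
  between L8 and C1: 12 + 30 − 32 = 10
  between C1 and DC: 30 + 14 − 35 = 9
Cheapest insertion is between C1 and DC, adding 9.
New total = 119 + 9 = 128.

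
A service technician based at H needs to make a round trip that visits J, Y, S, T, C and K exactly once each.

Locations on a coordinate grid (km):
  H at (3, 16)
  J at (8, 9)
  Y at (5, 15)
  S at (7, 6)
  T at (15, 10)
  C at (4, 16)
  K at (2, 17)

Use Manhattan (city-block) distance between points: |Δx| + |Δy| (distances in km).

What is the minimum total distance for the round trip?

48 km — the shortest possible round trip.

With 6 stops there are 6!/2 = 360 distinct round trips (a route and its reverse cost the same).
H - J - Y - S - T - C - K - H: 12+9+11+12+17+3+2 = 66
H - J - Y - S - T - K - C - H: 12+9+11+12+20+3+1 = 68
H - J - Y - S - C - T - K - H: 12+9+11+13+17+20+2 = 84
H - J - Y - S - C - K - T - H: 12+9+11+13+3+20+18 = 86
H - J - Y - S - K - T - C - H: 12+9+11+16+20+17+1 = 86
H - J - Y - S - K - C - T - H: 12+9+11+16+3+17+18 = 86
H - J - Y - T - S - C - K - H: 12+9+15+12+13+3+2 = 66
H - J - Y - T - S - K - C - H: 12+9+15+12+16+3+1 = 68
… (352 more)
H - Y - S - J - T - C - K - H: 3+11+4+8+17+3+2 = 48  ← best
The minimum is 48.
One optimal route: H → Y → S → J → T → C → K → H (or its reverse).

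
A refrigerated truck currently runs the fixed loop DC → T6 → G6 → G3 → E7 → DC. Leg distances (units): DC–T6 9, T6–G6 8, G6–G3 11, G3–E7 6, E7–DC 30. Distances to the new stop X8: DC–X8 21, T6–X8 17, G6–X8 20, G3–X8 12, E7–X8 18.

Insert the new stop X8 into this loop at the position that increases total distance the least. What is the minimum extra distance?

Insertion cost between consecutive stops i–j is d(i,X8) + d(X8,j) − d(i,j):
  between DC and T6: 21 + 17 − 9 = 29
  between T6 and G6: 17 + 20 − 8 = 29
  between G6 and G3: 20 + 12 − 11 = 21
  between G3 and E7: 12 + 18 − 6 = 24
  between E7 and DC: 18 + 21 − 30 = 9
Cheapest insertion is between E7 and DC, adding 9.
New total = 64 + 9 = 73.

Adding 9 by placing X8 on the E7–DC leg.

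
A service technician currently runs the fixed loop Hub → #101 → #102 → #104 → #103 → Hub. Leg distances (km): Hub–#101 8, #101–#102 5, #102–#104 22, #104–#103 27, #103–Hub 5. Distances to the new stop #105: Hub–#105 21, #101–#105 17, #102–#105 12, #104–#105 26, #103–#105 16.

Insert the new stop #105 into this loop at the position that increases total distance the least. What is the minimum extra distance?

+15 km — insert #105 between #104 and #103.

Insertion cost between consecutive stops i–j is d(i,#105) + d(#105,j) − d(i,j):
  between Hub and #101: 21 + 17 − 8 = 30
  between #101 and #102: 17 + 12 − 5 = 24
  between #102 and #104: 12 + 26 − 22 = 16
  between #104 and #103: 26 + 16 − 27 = 15
  between #103 and Hub: 16 + 21 − 5 = 32
Cheapest insertion is between #104 and #103, adding 15.
New total = 67 + 15 = 82.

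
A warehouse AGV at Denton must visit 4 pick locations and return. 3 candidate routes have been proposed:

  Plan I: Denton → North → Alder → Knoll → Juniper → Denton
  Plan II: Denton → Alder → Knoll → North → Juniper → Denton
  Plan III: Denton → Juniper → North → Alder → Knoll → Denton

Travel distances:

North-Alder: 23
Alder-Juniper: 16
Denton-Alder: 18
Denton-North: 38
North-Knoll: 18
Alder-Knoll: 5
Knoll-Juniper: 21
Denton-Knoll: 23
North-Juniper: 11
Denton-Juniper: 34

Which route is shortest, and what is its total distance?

Plan I: 38 + 23 + 5 + 21 + 34 = 121
Plan II: 18 + 5 + 18 + 11 + 34 = 86
Plan III: 34 + 11 + 23 + 5 + 23 = 96

Shortest is Plan II, total 86.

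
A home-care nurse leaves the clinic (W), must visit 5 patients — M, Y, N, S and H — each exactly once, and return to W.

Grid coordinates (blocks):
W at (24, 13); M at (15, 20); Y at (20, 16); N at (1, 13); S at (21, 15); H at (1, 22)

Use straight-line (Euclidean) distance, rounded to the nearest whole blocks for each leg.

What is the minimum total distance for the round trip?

With 5 stops there are 5!/2 = 60 distinct round trips (a route and its reverse cost the same).
W→M→Y→N→S→H→W: 11+6+19+20+21+25 = 102
W→M→Y→N→H→S→W: 11+6+19+9+21+4 = 70
W→M→Y→S→N→H→W: 11+6+1+20+9+25 = 72
W→M→Y→S→H→N→W: 11+6+1+21+9+23 = 71
W→M→Y→H→N→S→W: 11+6+20+9+20+4 = 70
W→M→Y→H→S→N→W: 11+6+20+21+20+23 = 101
W→M→N→Y→S→H→W: 11+16+19+1+21+25 = 93
W→M→N→Y→H→S→W: 11+16+19+20+21+4 = 91
W→M→N→S→Y→H→W: 11+16+20+1+20+25 = 93
W→M→N→S→H→Y→W: 11+16+20+21+20+5 = 93
W→M→N→H→Y→S→W: 11+16+9+20+1+4 = 61
W→M→N→H→S→Y→W: 11+16+9+21+1+5 = 63
W→M→S→Y→N→H→W: 11+8+1+19+9+25 = 73
W→M→S→Y→H→N→W: 11+8+1+20+9+23 = 72
… (46 more)
W→N→H→M→Y→S→W: 23+9+14+6+1+4 = 57  ← best
The minimum is 57.
One optimal route: W → N → H → M → Y → S → W (or its reverse).

Shortest round trip = 57 blocks.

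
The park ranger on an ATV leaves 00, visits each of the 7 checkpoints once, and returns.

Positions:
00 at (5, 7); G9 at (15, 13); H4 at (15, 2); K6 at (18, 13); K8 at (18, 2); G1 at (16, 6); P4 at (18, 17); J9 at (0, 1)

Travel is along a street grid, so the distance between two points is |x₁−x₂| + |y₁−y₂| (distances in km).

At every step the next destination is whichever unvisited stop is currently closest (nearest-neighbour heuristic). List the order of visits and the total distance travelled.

00 → [J9:11 / G1:12 / H4:15 / G9:16 / K8:18 / K6:19 / P4:23] → J9 (11)
J9 → [H4:16 / K8:19 / G1:21 / G9:27 / K6:30 / P4:34] → H4 (16)
H4 → [K8:3 / G1:5 / G9:11 / K6:14 / P4:18] → K8 (3)
K8 → [G1:6 / K6:11 / G9:14 / P4:15] → G1 (6)
G1 → [G9:8 / K6:9 / P4:13] → G9 (8)
G9 → [K6:3 / P4:7] → K6 (3)
K6 → [P4:4] → P4 (4)
Return P4→00: 23.
Total = 11 + 16 + 3 + 6 + 8 + 3 + 4 + 23 = 74.

74 km along 00 → J9 → H4 → K8 → G1 → G9 → K6 → P4 → 00.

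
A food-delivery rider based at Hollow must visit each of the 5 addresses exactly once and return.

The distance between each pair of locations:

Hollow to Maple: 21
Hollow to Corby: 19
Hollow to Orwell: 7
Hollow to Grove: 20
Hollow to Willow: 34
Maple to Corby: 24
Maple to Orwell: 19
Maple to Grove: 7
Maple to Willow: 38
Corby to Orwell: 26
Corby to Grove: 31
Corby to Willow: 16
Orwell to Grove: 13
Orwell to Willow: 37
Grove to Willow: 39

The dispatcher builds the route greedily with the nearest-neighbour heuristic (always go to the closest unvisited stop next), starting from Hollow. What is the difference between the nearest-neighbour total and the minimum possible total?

From Hollow: Orwell=7, Corby=19, Grove=20, Maple=21, Willow=34 → choose Orwell (7).
From Orwell: Grove=13, Maple=19, Corby=26, Willow=37 → choose Grove (13).
From Grove: Maple=7, Corby=31, Willow=39 → choose Maple (7).
From Maple: Corby=24, Willow=38 → choose Corby (24).
From Corby: Willow=16 → choose Willow (16).
NN route Hollow → Orwell → Grove → Maple → Corby → Willow → Hollow costs 101.
Optimal: Hollow → Corby → Willow → Maple → Grove → Orwell → Hollow costs 100 (by enumerating all 60 distinct tours).
Excess = 101 − 100 = 1.

Excess over optimum: 1.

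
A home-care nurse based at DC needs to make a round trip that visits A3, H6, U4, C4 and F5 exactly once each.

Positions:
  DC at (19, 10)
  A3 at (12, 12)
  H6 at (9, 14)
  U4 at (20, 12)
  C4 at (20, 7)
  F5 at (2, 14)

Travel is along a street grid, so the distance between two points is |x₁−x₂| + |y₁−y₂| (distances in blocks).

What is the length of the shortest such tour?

There are 60 distinct closed tours to check (reversals are equivalent).
DC→A3→H6→U4→C4→F5→DC: 9+5+13+5+25+21 = 78
DC→A3→H6→U4→F5→C4→DC: 9+5+13+20+25+4 = 76
DC→A3→H6→C4→U4→F5→DC: 9+5+18+5+20+21 = 78
DC→A3→H6→C4→F5→U4→DC: 9+5+18+25+20+3 = 80
DC→A3→H6→F5→U4→C4→DC: 9+5+7+20+5+4 = 50
DC→A3→H6→F5→C4→U4→DC: 9+5+7+25+5+3 = 54
DC→A3→U4→H6→C4→F5→DC: 9+8+13+18+25+21 = 94
DC→A3→U4→H6→F5→C4→DC: 9+8+13+7+25+4 = 66
DC→A3→U4→C4→H6→F5→DC: 9+8+5+18+7+21 = 68
DC→A3→U4→C4→F5→H6→DC: 9+8+5+25+7+14 = 68
DC→A3→U4→F5→H6→C4→DC: 9+8+20+7+18+4 = 66
DC→A3→U4→F5→C4→H6→DC: 9+8+20+25+18+14 = 94
DC→A3→C4→H6→U4→F5→DC: 9+13+18+13+20+21 = 94
DC→A3→C4→H6→F5→U4→DC: 9+13+18+7+20+3 = 70
… (46 more)
The minimum is 50.
One optimal route: DC → A3 → H6 → F5 → U4 → C4 → DC (or its reverse).

Shortest round trip = 50 blocks.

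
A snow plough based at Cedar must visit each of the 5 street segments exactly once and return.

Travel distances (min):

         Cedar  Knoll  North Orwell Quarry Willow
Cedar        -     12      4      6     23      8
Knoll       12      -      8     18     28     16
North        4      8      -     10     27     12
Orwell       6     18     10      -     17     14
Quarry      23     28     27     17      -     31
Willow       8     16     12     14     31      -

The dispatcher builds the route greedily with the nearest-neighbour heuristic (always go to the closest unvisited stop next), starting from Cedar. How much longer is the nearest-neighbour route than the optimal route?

The nearest-neighbour route is 3 min longer than optimal.

From Cedar: North=4, Orwell=6, Willow=8, Knoll=12, Quarry=23 → choose North (4).
From North: Knoll=8, Orwell=10, Willow=12, Quarry=27 → choose Knoll (8).
From Knoll: Willow=16, Orwell=18, Quarry=28 → choose Willow (16).
From Willow: Orwell=14, Quarry=31 → choose Orwell (14).
From Orwell: Quarry=17 → choose Quarry (17).
NN route Cedar → North → Knoll → Willow → Orwell → Quarry → Cedar costs 82.
Optimal: Cedar → North → Knoll → Quarry → Orwell → Willow → Cedar costs 79 (by enumerating all 60 distinct tours).
Excess = 82 − 79 = 3.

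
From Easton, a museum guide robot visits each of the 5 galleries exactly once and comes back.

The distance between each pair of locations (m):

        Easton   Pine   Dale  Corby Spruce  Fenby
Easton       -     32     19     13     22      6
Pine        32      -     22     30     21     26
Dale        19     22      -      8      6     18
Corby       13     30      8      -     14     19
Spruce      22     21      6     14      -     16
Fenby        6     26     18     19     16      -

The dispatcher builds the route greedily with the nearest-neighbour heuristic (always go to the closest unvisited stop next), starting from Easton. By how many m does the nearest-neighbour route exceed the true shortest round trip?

From Easton: Fenby=6, Corby=13, Dale=19, Spruce=22, Pine=32 → choose Fenby (6).
From Fenby: Spruce=16, Dale=18, Corby=19, Pine=26 → choose Spruce (16).
From Spruce: Dale=6, Corby=14, Pine=21 → choose Dale (6).
From Dale: Corby=8, Pine=22 → choose Corby (8).
From Corby: Pine=30 → choose Pine (30).
NN route Easton → Fenby → Spruce → Dale → Corby → Pine → Easton costs 98.
Optimal: Easton → Corby → Dale → Spruce → Pine → Fenby → Easton costs 80 (by enumerating all 60 distinct tours).
Excess = 98 − 80 = 18.

18 m longer than the optimal tour.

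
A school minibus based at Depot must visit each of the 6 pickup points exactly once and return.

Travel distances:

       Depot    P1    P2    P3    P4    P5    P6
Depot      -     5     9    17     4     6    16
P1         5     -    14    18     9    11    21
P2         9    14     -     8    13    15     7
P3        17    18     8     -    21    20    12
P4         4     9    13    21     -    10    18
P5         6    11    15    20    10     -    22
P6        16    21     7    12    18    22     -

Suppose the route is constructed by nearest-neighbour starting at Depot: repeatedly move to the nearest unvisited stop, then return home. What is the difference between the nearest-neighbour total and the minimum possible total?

Excess over optimum: 4.

Depot: P4=4, P1=5, P5=6, P2=9, P6=16, P3=17 ⇒ P4
P4: P1=9, P5=10, P2=13, P6=18, P3=21 ⇒ P1
P1: P5=11, P2=14, P3=18, P6=21 ⇒ P5
P5: P2=15, P3=20, P6=22 ⇒ P2
P2: P6=7, P3=8 ⇒ P6
P6: P3=12 ⇒ P3
NN route Depot → P4 → P1 → P5 → P2 → P6 → P3 → Depot costs 75.
Optimal: Depot → P1 → P3 → P6 → P2 → P4 → P5 → Depot costs 71 (by enumerating all 360 distinct tours).
Excess = 75 − 71 = 4.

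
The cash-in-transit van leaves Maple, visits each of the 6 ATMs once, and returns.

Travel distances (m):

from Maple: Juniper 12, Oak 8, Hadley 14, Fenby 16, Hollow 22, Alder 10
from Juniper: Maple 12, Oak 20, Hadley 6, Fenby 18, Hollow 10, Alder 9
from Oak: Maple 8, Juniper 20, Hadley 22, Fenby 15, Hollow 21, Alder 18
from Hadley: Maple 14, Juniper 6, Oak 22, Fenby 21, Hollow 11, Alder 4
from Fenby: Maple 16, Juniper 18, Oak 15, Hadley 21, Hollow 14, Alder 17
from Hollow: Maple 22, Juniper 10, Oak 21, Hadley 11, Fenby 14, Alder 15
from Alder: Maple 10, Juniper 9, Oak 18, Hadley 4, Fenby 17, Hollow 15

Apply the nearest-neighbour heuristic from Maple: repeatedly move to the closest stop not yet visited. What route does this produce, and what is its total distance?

At Maple the remaining stops are Oak 8, Alder 10, Juniper 12, Hadley 14, Fenby 16, Hollow 22; go to Oak.
At Oak the remaining stops are Fenby 15, Alder 18, Juniper 20, Hollow 21, Hadley 22; go to Fenby.
At Fenby the remaining stops are Hollow 14, Alder 17, Juniper 18, Hadley 21; go to Hollow.
At Hollow the remaining stops are Juniper 10, Hadley 11, Alder 15; go to Juniper.
At Juniper the remaining stops are Hadley 6, Alder 9; go to Hadley.
At Hadley the remaining stops are Alder 4; go to Alder.
Return Alder→Maple: 10.
Total = 8 + 15 + 14 + 10 + 6 + 4 + 10 = 67.

Total distance 67 m via the nearest-neighbour route Maple → Oak → Fenby → Hollow → Juniper → Hadley → Alder → Maple.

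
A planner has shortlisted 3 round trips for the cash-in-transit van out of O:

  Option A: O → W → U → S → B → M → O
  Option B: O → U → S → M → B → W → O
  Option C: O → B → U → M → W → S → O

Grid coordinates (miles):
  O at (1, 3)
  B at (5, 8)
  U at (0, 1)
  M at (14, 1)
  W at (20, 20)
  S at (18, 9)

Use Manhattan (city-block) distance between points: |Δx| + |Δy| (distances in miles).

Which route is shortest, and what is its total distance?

Shortest is Option C, total 96 miles.

Option A: 36 + 39 + 26 + 14 + 16 + 15 = 146
Option B: 3 + 26 + 12 + 16 + 27 + 36 = 120
Option C: 9 + 12 + 14 + 25 + 13 + 23 = 96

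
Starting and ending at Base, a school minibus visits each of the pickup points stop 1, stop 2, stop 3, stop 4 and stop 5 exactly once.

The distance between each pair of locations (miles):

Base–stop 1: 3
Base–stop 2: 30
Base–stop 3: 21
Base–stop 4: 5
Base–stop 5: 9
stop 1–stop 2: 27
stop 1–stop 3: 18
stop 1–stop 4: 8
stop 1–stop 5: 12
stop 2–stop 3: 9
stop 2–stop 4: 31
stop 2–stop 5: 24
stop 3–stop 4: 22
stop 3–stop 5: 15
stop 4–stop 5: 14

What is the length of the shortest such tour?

Base-stop 1-stop 2-stop 3-stop 4-stop 5-Base: 3+27+9+22+14+9 = 84
Base-stop 1-stop 2-stop 3-stop 5-stop 4-Base: 3+27+9+15+14+5 = 73
Base-stop 1-stop 2-stop 4-stop 3-stop 5-Base: 3+27+31+22+15+9 = 107
Base-stop 1-stop 2-stop 4-stop 5-stop 3-Base: 3+27+31+14+15+21 = 111
Base-stop 1-stop 2-stop 5-stop 3-stop 4-Base: 3+27+24+15+22+5 = 96
Base-stop 1-stop 2-stop 5-stop 4-stop 3-Base: 3+27+24+14+22+21 = 111
Base-stop 1-stop 3-stop 2-stop 4-stop 5-Base: 3+18+9+31+14+9 = 84
Base-stop 1-stop 3-stop 2-stop 5-stop 4-Base: 3+18+9+24+14+5 = 73
Base-stop 1-stop 3-stop 4-stop 2-stop 5-Base: 3+18+22+31+24+9 = 107
Base-stop 1-stop 3-stop 4-stop 5-stop 2-Base: 3+18+22+14+24+30 = 111
Base-stop 1-stop 3-stop 5-stop 2-stop 4-Base: 3+18+15+24+31+5 = 96
Base-stop 1-stop 3-stop 5-stop 4-stop 2-Base: 3+18+15+14+31+30 = 111
Base-stop 1-stop 4-stop 2-stop 3-stop 5-Base: 3+8+31+9+15+9 = 75
Base-stop 1-stop 4-stop 2-stop 5-stop 3-Base: 3+8+31+24+15+21 = 102
… (46 more)
The minimum is 73.
One optimal route: Base → stop 1 → stop 2 → stop 3 → stop 5 → stop 4 → Base (or its reverse).

Minimum total distance: 73 miles.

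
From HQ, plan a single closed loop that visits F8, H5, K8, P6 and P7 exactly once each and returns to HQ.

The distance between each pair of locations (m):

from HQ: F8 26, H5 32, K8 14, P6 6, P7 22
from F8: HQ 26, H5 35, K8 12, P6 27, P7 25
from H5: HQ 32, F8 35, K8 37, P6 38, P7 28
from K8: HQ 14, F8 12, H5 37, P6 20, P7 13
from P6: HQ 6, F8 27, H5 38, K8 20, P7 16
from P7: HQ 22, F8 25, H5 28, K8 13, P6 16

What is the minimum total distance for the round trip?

Minimum total distance: 111 m.

With 5 stops there are 5!/2 = 60 distinct round trips (a route and its reverse cost the same).
HQ-F8-H5-K8-P6-P7-HQ: 26+35+37+20+16+22 = 156
HQ-F8-H5-K8-P7-P6-HQ: 26+35+37+13+16+6 = 133
HQ-F8-H5-P6-K8-P7-HQ: 26+35+38+20+13+22 = 154
HQ-F8-H5-P6-P7-K8-HQ: 26+35+38+16+13+14 = 142
HQ-F8-H5-P7-K8-P6-HQ: 26+35+28+13+20+6 = 128
HQ-F8-H5-P7-P6-K8-HQ: 26+35+28+16+20+14 = 139
HQ-F8-K8-H5-P6-P7-HQ: 26+12+37+38+16+22 = 151
HQ-F8-K8-H5-P7-P6-HQ: 26+12+37+28+16+6 = 125
HQ-F8-K8-P6-H5-P7-HQ: 26+12+20+38+28+22 = 146
HQ-F8-K8-P6-P7-H5-HQ: 26+12+20+16+28+32 = 134
HQ-F8-K8-P7-H5-P6-HQ: 26+12+13+28+38+6 = 123
HQ-F8-K8-P7-P6-H5-HQ: 26+12+13+16+38+32 = 137
HQ-F8-P6-H5-K8-P7-HQ: 26+27+38+37+13+22 = 163
HQ-F8-P6-H5-P7-K8-HQ: 26+27+38+28+13+14 = 146
… (46 more)
HQ-K8-F8-H5-P7-P6-HQ: 14+12+35+28+16+6 = 111  ← best
The minimum is 111.
One optimal route: HQ → K8 → F8 → H5 → P7 → P6 → HQ (or its reverse).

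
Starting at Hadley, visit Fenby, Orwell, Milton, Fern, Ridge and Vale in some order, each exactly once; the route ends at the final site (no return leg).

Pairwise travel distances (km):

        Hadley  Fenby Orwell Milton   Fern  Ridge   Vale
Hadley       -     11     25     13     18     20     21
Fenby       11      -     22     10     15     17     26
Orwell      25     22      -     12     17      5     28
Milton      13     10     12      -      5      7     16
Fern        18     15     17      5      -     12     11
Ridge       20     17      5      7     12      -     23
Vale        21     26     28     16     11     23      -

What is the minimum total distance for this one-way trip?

61 km — the minimum one-way total.

There are 6! = 720 possible orderings.
Hadley→Fenby→Orwell→Milton→Fern→Ridge→Vale: 11+22+12+5+12+23 = 85
Hadley→Fenby→Orwell→Milton→Fern→Vale→Ridge: 11+22+12+5+11+23 = 84
Hadley→Fenby→Orwell→Milton→Ridge→Fern→Vale: 11+22+12+7+12+11 = 75
Hadley→Fenby→Orwell→Milton→Ridge→Vale→Fern: 11+22+12+7+23+11 = 86
Hadley→Fenby→Orwell→Milton→Vale→Fern→Ridge: 11+22+12+16+11+12 = 84
Hadley→Fenby→Orwell→Milton→Vale→Ridge→Fern: 11+22+12+16+23+12 = 96
Hadley→Fenby→Orwell→Fern→Milton→Ridge→Vale: 11+22+17+5+7+23 = 85
Hadley→Fenby→Orwell→Fern→Milton→Vale→Ridge: 11+22+17+5+16+23 = 94
… (712 more)
Hadley→Fenby→Orwell→Ridge→Milton→Fern→Vale: 11+22+5+7+5+11 = 61  ← best
The minimum is 61.
One shortest path: Hadley → Fenby → Orwell → Ridge → Milton → Fern → Vale.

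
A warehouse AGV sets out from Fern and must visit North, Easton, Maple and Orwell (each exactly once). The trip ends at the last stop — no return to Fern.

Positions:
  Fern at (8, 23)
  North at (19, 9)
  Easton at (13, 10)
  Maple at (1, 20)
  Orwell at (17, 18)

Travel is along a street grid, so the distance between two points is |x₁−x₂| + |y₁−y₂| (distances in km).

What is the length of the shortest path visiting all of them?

Shortest open route: 46 km.

There are 4! = 24 possible orderings.
Fern → North → Easton → Maple → Orwell: 25+7+22+18 = 72
Fern → North → Easton → Orwell → Maple: 25+7+12+18 = 62
Fern → North → Maple → Easton → Orwell: 25+29+22+12 = 88
Fern → North → Maple → Orwell → Easton: 25+29+18+12 = 84
Fern → North → Orwell → Easton → Maple: 25+11+12+22 = 70
Fern → North → Orwell → Maple → Easton: 25+11+18+22 = 76
Fern → Easton → North → Maple → Orwell: 18+7+29+18 = 72
Fern → Easton → North → Orwell → Maple: 18+7+11+18 = 54
Fern → Easton → Maple → North → Orwell: 18+22+29+11 = 80
Fern → Easton → Maple → Orwell → North: 18+22+18+11 = 69
Fern → Easton → Orwell → North → Maple: 18+12+11+29 = 70
Fern → Easton → Orwell → Maple → North: 18+12+18+29 = 77
Fern → Maple → North → Easton → Orwell: 10+29+7+12 = 58
Fern → Maple → North → Orwell → Easton: 10+29+11+12 = 62
… (10 more)
Fern → Maple → Orwell → North → Easton: 10+18+11+7 = 46  ← best
The minimum is 46.
One shortest path: Fern → Maple → Orwell → North → Easton.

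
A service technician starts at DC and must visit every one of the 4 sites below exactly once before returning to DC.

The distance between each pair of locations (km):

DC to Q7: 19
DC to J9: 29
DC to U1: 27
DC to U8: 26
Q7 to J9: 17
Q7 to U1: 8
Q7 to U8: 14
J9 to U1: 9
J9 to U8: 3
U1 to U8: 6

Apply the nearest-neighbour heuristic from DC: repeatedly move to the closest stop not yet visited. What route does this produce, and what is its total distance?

Total distance 65 km via the nearest-neighbour route DC → Q7 → U1 → U8 → J9 → DC.

From DC: distances to unvisited — Q7=19, U8=26, U1=27, J9=29. Nearest is Q7 (19).
From Q7: distances to unvisited — U1=8, U8=14, J9=17. Nearest is U1 (8).
From U1: distances to unvisited — U8=6, J9=9. Nearest is U8 (6).
From U8: distances to unvisited — J9=3. Nearest is J9 (3).
Return J9→DC: 29.
Total = 19 + 8 + 6 + 3 + 29 = 65.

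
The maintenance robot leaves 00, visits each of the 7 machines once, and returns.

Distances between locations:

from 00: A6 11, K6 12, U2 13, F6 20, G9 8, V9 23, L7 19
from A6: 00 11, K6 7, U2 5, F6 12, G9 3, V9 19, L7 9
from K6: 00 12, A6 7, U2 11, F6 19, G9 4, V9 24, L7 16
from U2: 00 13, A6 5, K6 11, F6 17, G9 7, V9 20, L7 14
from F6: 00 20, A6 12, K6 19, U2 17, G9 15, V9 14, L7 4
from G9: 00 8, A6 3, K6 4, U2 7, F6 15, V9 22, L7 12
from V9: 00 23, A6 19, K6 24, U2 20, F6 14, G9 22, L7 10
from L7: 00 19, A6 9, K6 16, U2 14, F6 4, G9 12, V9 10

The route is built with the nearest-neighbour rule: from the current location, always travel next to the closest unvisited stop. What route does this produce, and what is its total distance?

84 along 00 → G9 → A6 → U2 → K6 → L7 → F6 → V9 → 00.

00 → [G9:8 / A6:11 / K6:12 / U2:13 / L7:19 / F6:20 / V9:23] → G9 (8)
G9 → [A6:3 / K6:4 / U2:7 / L7:12 / F6:15 / V9:22] → A6 (3)
A6 → [U2:5 / K6:7 / L7:9 / F6:12 / V9:19] → U2 (5)
U2 → [K6:11 / L7:14 / F6:17 / V9:20] → K6 (11)
K6 → [L7:16 / F6:19 / V9:24] → L7 (16)
L7 → [F6:4 / V9:10] → F6 (4)
F6 → [V9:14] → V9 (14)
Return V9→00: 23.
Total = 8 + 3 + 5 + 11 + 16 + 4 + 14 + 23 = 84.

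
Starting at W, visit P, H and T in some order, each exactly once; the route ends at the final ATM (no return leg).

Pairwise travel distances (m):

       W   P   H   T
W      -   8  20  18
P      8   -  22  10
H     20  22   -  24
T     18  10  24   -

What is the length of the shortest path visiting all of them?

Shortest open route: 42 m.

There are 3! = 6 possible orderings.
W→P→H→T: 8+22+24 = 54
W→P→T→H: 8+10+24 = 42
W→H→P→T: 20+22+10 = 52
W→H→T→P: 20+24+10 = 54
W→T→P→H: 18+10+22 = 50
W→T→H→P: 18+24+22 = 64
The minimum is 42.
One shortest path: W → P → T → H.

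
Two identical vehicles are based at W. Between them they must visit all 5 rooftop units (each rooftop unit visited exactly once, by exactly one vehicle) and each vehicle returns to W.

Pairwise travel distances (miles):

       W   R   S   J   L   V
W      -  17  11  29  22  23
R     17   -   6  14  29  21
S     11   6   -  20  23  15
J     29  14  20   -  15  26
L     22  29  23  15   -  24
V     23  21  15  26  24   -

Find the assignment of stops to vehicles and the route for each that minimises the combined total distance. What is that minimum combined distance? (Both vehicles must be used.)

114 miles — the smallest possible combined total.

Check every non-empty split of the stops between the two vehicles; for each half take its own optimal tour:
  {R} + {S, J, L, V}: 34 + 89 = 123
  {S} + {R, J, L, V}: 22 + 93 = 115
  {R, S} + {J, L, V}: 34 + 86 = 120
  {J} + {R, S, L, V}: 58 + 84 = 142
  {R, J} + {S, L, V}: 60 + 72 = 132
  {S, J} + {R, L, V}: 60 + 84 = 144
  … (15 splits in total)
  {R, S, J, L} + {V}: 68 + 46 = 114  ← best
Best: vehicle 1 W → S → R → J → L → W = 68; vehicle 2 W → V → W = 46; combined 114.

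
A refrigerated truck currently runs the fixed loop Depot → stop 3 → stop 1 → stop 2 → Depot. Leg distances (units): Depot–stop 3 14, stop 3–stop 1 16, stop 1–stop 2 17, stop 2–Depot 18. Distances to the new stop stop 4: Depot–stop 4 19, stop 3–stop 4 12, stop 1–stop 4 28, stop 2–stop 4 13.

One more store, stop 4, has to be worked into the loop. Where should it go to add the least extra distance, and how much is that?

Insertion cost between consecutive stops i–j is d(i,stop 4) + d(stop 4,j) − d(i,j):
  between Depot and stop 3: 19 + 12 − 14 = 17
  between stop 3 and stop 1: 12 + 28 − 16 = 24
  between stop 1 and stop 2: 28 + 13 − 17 = 24
  between stop 2 and Depot: 13 + 19 − 18 = 14
Cheapest insertion is between stop 2 and Depot, adding 14.
New total = 65 + 14 = 79.

Minimum extra distance: 14, inserting stop 4 between stop 2 and Depot.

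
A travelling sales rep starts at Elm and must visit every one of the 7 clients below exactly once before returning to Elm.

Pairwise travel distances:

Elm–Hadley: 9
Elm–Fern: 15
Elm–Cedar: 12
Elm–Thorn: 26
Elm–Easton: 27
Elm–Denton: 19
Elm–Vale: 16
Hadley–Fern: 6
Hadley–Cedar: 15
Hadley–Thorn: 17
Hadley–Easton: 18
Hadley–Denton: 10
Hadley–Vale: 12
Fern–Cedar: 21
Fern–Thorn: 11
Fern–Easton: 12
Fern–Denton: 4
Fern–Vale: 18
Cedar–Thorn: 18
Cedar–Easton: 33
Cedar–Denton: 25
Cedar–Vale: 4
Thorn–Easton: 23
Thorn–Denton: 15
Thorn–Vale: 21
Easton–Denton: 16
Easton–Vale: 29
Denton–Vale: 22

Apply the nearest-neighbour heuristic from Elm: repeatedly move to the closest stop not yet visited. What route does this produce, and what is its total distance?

Total distance 112 via the nearest-neighbour route Elm → Hadley → Fern → Denton → Thorn → Cedar → Vale → Easton → Elm.

At Elm the remaining stops are Hadley 9, Cedar 12, Fern 15, Vale 16, Denton 19, Thorn 26, Easton 27; go to Hadley.
At Hadley the remaining stops are Fern 6, Denton 10, Vale 12, Cedar 15, Thorn 17, Easton 18; go to Fern.
At Fern the remaining stops are Denton 4, Thorn 11, Easton 12, Vale 18, Cedar 21; go to Denton.
At Denton the remaining stops are Thorn 15, Easton 16, Vale 22, Cedar 25; go to Thorn.
At Thorn the remaining stops are Cedar 18, Vale 21, Easton 23; go to Cedar.
At Cedar the remaining stops are Vale 4, Easton 33; go to Vale.
At Vale the remaining stops are Easton 29; go to Easton.
Return Easton→Elm: 27.
Total = 9 + 6 + 4 + 15 + 18 + 4 + 29 + 27 = 112.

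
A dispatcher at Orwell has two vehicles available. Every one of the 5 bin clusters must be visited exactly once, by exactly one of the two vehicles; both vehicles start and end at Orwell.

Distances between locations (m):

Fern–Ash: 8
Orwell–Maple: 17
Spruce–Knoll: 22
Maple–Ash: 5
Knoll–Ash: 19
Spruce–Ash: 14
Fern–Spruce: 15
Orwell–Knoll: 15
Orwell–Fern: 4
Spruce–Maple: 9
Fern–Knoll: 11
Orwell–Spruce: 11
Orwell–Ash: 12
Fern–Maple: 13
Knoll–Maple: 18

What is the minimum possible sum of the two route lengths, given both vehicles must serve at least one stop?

Check every non-empty split of the stops between the two vehicles; for each half take its own optimal tour:
  {Fern} + {Spruce, Knoll, Maple, Ash}: 8 + 59 = 67
  {Spruce} + {Fern, Knoll, Maple, Ash}: 22 + 50 = 72
  {Fern, Spruce} + {Knoll, Maple, Ash}: 30 + 50 = 80
  {Knoll} + {Fern, Spruce, Maple, Ash}: 30 + 37 = 67
  {Fern, Knoll} + {Spruce, Maple, Ash}: 30 + 37 = 67
  {Spruce, Knoll} + {Fern, Maple, Ash}: 48 + 34 = 82
  … (15 splits in total)
Best: vehicle 1 Orwell → Fern → Orwell = 8; vehicle 2 Orwell → Spruce → Maple → Ash → Knoll → Orwell = 59; combined 67.

67 m — the smallest possible combined total.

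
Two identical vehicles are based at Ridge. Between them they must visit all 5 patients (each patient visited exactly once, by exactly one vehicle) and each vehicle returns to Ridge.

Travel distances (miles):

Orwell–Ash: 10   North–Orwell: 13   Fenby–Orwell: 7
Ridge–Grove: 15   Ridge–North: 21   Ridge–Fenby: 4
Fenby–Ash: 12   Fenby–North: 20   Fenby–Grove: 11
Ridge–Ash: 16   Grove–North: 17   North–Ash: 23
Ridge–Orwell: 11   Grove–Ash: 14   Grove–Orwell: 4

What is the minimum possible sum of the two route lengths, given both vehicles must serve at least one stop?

76 miles — the smallest possible combined total.

Check every non-empty split of the stops between the two vehicles; for each half take its own optimal tour:
  {Fenby} + {Grove, North, Orwell, Ash}: 8 + 68 = 76
  {Grove} + {Fenby, North, Orwell, Ash}: 30 + 60 = 90
  {Fenby, Grove} + {North, Orwell, Ash}: 30 + 60 = 90
  {North} + {Fenby, Grove, Orwell, Ash}: 42 + 45 = 87
  {Fenby, North} + {Grove, Orwell, Ash}: 45 + 45 = 90
  {Grove, North} + {Fenby, Orwell, Ash}: 53 + 37 = 90
  … (15 splits in total)
Best: vehicle 1 Ridge → Fenby → Ridge = 8; vehicle 2 Ridge → North → Grove → Orwell → Ash → Ridge = 68; combined 76.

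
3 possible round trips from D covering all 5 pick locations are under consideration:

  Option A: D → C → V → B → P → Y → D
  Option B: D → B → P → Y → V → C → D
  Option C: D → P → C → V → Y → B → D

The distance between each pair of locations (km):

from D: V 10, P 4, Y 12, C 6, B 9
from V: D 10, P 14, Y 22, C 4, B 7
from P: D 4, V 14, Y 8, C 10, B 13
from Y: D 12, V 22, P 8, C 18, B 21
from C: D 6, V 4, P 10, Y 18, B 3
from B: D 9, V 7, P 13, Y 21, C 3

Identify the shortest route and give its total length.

Option A: 6 + 4 + 7 + 13 + 8 + 12 = 50
Option B: 9 + 13 + 8 + 22 + 4 + 6 = 62
Option C: 4 + 10 + 4 + 22 + 21 + 9 = 70

Shortest is Option A, total 50 km.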